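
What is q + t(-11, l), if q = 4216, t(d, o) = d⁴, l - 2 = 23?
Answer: 18857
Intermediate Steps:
l = 25 (l = 2 + 23 = 25)
q + t(-11, l) = 4216 + (-11)⁴ = 4216 + 14641 = 18857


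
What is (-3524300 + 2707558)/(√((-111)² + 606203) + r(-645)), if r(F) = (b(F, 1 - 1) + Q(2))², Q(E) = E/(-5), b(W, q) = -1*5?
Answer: 14885122950/386046059 - 1020927500*√154631/386046059 ≈ -1001.4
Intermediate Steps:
b(W, q) = -5
Q(E) = -E/5 (Q(E) = E*(-⅕) = -E/5)
r(F) = 729/25 (r(F) = (-5 - ⅕*2)² = (-5 - ⅖)² = (-27/5)² = 729/25)
(-3524300 + 2707558)/(√((-111)² + 606203) + r(-645)) = (-3524300 + 2707558)/(√((-111)² + 606203) + 729/25) = -816742/(√(12321 + 606203) + 729/25) = -816742/(√618524 + 729/25) = -816742/(2*√154631 + 729/25) = -816742/(729/25 + 2*√154631)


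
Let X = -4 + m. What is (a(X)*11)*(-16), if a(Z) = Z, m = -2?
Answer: 1056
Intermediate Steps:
X = -6 (X = -4 - 2 = -6)
(a(X)*11)*(-16) = -6*11*(-16) = -66*(-16) = 1056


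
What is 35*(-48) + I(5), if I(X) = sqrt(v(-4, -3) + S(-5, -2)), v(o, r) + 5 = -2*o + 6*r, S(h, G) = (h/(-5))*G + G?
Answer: -1680 + I*sqrt(19) ≈ -1680.0 + 4.3589*I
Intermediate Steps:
S(h, G) = G - G*h/5 (S(h, G) = (h*(-1/5))*G + G = (-h/5)*G + G = -G*h/5 + G = G - G*h/5)
v(o, r) = -5 - 2*o + 6*r (v(o, r) = -5 + (-2*o + 6*r) = -5 - 2*o + 6*r)
I(X) = I*sqrt(19) (I(X) = sqrt((-5 - 2*(-4) + 6*(-3)) + (1/5)*(-2)*(5 - 1*(-5))) = sqrt((-5 + 8 - 18) + (1/5)*(-2)*(5 + 5)) = sqrt(-15 + (1/5)*(-2)*10) = sqrt(-15 - 4) = sqrt(-19) = I*sqrt(19))
35*(-48) + I(5) = 35*(-48) + I*sqrt(19) = -1680 + I*sqrt(19)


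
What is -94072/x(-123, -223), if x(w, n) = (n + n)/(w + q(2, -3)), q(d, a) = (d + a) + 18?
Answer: -4985816/223 ≈ -22358.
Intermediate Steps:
q(d, a) = 18 + a + d (q(d, a) = (a + d) + 18 = 18 + a + d)
x(w, n) = 2*n/(17 + w) (x(w, n) = (n + n)/(w + (18 - 3 + 2)) = (2*n)/(w + 17) = (2*n)/(17 + w) = 2*n/(17 + w))
-94072/x(-123, -223) = -94072/(2*(-223)/(17 - 123)) = -94072/(2*(-223)/(-106)) = -94072/(2*(-223)*(-1/106)) = -94072/223/53 = -94072*53/223 = -4985816/223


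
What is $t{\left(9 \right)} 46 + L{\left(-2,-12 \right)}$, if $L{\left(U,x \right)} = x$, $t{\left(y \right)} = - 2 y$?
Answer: $-840$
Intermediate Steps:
$t{\left(9 \right)} 46 + L{\left(-2,-12 \right)} = \left(-2\right) 9 \cdot 46 - 12 = \left(-18\right) 46 - 12 = -828 - 12 = -840$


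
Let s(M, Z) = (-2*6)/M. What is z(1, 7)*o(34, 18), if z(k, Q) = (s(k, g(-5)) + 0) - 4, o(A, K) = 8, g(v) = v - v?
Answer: -128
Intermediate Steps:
g(v) = 0
s(M, Z) = -12/M
z(k, Q) = -4 - 12/k (z(k, Q) = (-12/k + 0) - 4 = -12/k - 4 = -4 - 12/k)
z(1, 7)*o(34, 18) = (-4 - 12/1)*8 = (-4 - 12*1)*8 = (-4 - 12)*8 = -16*8 = -128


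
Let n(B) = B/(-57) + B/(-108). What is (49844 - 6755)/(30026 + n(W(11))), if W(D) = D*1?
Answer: 88418628/61612747 ≈ 1.4351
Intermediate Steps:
W(D) = D
n(B) = -55*B/2052 (n(B) = B*(-1/57) + B*(-1/108) = -B/57 - B/108 = -55*B/2052)
(49844 - 6755)/(30026 + n(W(11))) = (49844 - 6755)/(30026 - 55/2052*11) = 43089/(30026 - 605/2052) = 43089/(61612747/2052) = 43089*(2052/61612747) = 88418628/61612747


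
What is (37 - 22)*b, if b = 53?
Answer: 795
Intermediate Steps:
(37 - 22)*b = (37 - 22)*53 = 15*53 = 795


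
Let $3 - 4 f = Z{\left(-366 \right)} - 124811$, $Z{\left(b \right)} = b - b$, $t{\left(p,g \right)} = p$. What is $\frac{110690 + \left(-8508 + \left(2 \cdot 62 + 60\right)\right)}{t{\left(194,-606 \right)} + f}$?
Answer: $\frac{204732}{62795} \approx 3.2603$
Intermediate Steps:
$Z{\left(b \right)} = 0$
$f = \frac{62407}{2}$ ($f = \frac{3}{4} - \frac{0 - 124811}{4} = \frac{3}{4} - - \frac{124811}{4} = \frac{3}{4} + \frac{124811}{4} = \frac{62407}{2} \approx 31204.0$)
$\frac{110690 + \left(-8508 + \left(2 \cdot 62 + 60\right)\right)}{t{\left(194,-606 \right)} + f} = \frac{110690 + \left(-8508 + \left(2 \cdot 62 + 60\right)\right)}{194 + \frac{62407}{2}} = \frac{110690 + \left(-8508 + \left(124 + 60\right)\right)}{\frac{62795}{2}} = \left(110690 + \left(-8508 + 184\right)\right) \frac{2}{62795} = \left(110690 - 8324\right) \frac{2}{62795} = 102366 \cdot \frac{2}{62795} = \frac{204732}{62795}$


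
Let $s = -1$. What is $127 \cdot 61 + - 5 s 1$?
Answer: $7752$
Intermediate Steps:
$127 \cdot 61 + - 5 s 1 = 127 \cdot 61 + \left(-5\right) \left(-1\right) 1 = 7747 + 5 \cdot 1 = 7747 + 5 = 7752$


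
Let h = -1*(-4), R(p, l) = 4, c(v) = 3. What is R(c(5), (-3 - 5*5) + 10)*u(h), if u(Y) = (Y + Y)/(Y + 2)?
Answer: 16/3 ≈ 5.3333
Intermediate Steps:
h = 4
u(Y) = 2*Y/(2 + Y) (u(Y) = (2*Y)/(2 + Y) = 2*Y/(2 + Y))
R(c(5), (-3 - 5*5) + 10)*u(h) = 4*(2*4/(2 + 4)) = 4*(2*4/6) = 4*(2*4*(1/6)) = 4*(4/3) = 16/3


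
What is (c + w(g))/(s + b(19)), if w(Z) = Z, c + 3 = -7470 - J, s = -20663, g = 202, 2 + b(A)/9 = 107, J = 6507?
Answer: 6889/9859 ≈ 0.69875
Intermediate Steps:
b(A) = 945 (b(A) = -18 + 9*107 = -18 + 963 = 945)
c = -13980 (c = -3 + (-7470 - 1*6507) = -3 + (-7470 - 6507) = -3 - 13977 = -13980)
(c + w(g))/(s + b(19)) = (-13980 + 202)/(-20663 + 945) = -13778/(-19718) = -13778*(-1/19718) = 6889/9859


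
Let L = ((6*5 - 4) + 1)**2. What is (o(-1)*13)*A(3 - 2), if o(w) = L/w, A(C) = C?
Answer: -9477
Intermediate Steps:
L = 729 (L = ((30 - 4) + 1)**2 = (26 + 1)**2 = 27**2 = 729)
o(w) = 729/w
(o(-1)*13)*A(3 - 2) = ((729/(-1))*13)*(3 - 2) = ((729*(-1))*13)*1 = -729*13*1 = -9477*1 = -9477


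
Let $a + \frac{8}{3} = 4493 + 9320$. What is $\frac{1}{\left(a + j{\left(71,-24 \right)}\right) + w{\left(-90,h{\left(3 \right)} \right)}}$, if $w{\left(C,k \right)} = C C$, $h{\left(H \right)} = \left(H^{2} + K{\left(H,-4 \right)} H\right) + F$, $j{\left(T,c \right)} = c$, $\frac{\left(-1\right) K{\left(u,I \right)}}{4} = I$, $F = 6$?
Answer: $\frac{3}{65659} \approx 4.5691 \cdot 10^{-5}$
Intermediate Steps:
$K{\left(u,I \right)} = - 4 I$
$a = \frac{41431}{3}$ ($a = - \frac{8}{3} + \left(4493 + 9320\right) = - \frac{8}{3} + 13813 = \frac{41431}{3} \approx 13810.0$)
$h{\left(H \right)} = 6 + H^{2} + 16 H$ ($h{\left(H \right)} = \left(H^{2} + \left(-4\right) \left(-4\right) H\right) + 6 = \left(H^{2} + 16 H\right) + 6 = 6 + H^{2} + 16 H$)
$w{\left(C,k \right)} = C^{2}$
$\frac{1}{\left(a + j{\left(71,-24 \right)}\right) + w{\left(-90,h{\left(3 \right)} \right)}} = \frac{1}{\left(\frac{41431}{3} - 24\right) + \left(-90\right)^{2}} = \frac{1}{\frac{41359}{3} + 8100} = \frac{1}{\frac{65659}{3}} = \frac{3}{65659}$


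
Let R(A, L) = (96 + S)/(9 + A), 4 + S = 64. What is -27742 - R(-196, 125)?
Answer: -5187598/187 ≈ -27741.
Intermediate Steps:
S = 60 (S = -4 + 64 = 60)
R(A, L) = 156/(9 + A) (R(A, L) = (96 + 60)/(9 + A) = 156/(9 + A))
-27742 - R(-196, 125) = -27742 - 156/(9 - 196) = -27742 - 156/(-187) = -27742 - 156*(-1)/187 = -27742 - 1*(-156/187) = -27742 + 156/187 = -5187598/187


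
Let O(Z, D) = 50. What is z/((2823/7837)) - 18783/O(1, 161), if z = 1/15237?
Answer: -807932528083/2150702550 ≈ -375.66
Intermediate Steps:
z = 1/15237 ≈ 6.5630e-5
z/((2823/7837)) - 18783/O(1, 161) = 1/(15237*((2823/7837))) - 18783/50 = 1/(15237*((2823*(1/7837)))) - 18783*1/50 = 1/(15237*(2823/7837)) - 18783/50 = (1/15237)*(7837/2823) - 18783/50 = 7837/43014051 - 18783/50 = -807932528083/2150702550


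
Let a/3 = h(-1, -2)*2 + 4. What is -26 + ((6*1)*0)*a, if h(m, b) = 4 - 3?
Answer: -26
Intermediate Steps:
h(m, b) = 1
a = 18 (a = 3*(1*2 + 4) = 3*(2 + 4) = 3*6 = 18)
-26 + ((6*1)*0)*a = -26 + ((6*1)*0)*18 = -26 + (6*0)*18 = -26 + 0*18 = -26 + 0 = -26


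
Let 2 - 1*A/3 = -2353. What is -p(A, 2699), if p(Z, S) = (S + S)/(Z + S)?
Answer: -2699/4882 ≈ -0.55285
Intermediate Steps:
A = 7065 (A = 6 - 3*(-2353) = 6 + 7059 = 7065)
p(Z, S) = 2*S/(S + Z) (p(Z, S) = (2*S)/(S + Z) = 2*S/(S + Z))
-p(A, 2699) = -2*2699/(2699 + 7065) = -2*2699/9764 = -1*2699/4882 = -2699/4882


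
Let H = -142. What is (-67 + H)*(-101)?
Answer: 21109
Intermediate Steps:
(-67 + H)*(-101) = (-67 - 142)*(-101) = -209*(-101) = 21109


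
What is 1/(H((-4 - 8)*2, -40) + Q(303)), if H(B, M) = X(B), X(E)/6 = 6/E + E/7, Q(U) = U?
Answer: 14/3933 ≈ 0.0035596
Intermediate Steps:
X(E) = 36/E + 6*E/7 (X(E) = 6*(6/E + E/7) = 36/E + 6*E/7)
H(B, M) = 36/B + 6*B/7
1/(H((-4 - 8)*2, -40) + Q(303)) = 1/((36/(((-4 - 8)*2)) + 6*((-4 - 8)*2)/7) + 303) = 1/((36/((-12*2)) + 6*(-12*2)/7) + 303) = 1/((36/(-24) + (6/7)*(-24)) + 303) = 1/((36*(-1/24) - 144/7) + 303) = 1/((-3/2 - 144/7) + 303) = 1/(-309/14 + 303) = 1/(3933/14) = 14/3933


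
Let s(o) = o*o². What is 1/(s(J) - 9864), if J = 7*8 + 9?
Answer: 1/264761 ≈ 3.7770e-6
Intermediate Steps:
J = 65 (J = 56 + 9 = 65)
s(o) = o³
1/(s(J) - 9864) = 1/(65³ - 9864) = 1/(274625 - 9864) = 1/264761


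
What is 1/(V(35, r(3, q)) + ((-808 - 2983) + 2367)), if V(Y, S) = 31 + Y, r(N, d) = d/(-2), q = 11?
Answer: -1/1358 ≈ -0.00073638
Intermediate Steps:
r(N, d) = -d/2 (r(N, d) = d*(-1/2) = -d/2)
1/(V(35, r(3, q)) + ((-808 - 2983) + 2367)) = 1/((31 + 35) + ((-808 - 2983) + 2367)) = 1/(66 + (-3791 + 2367)) = 1/(66 - 1424) = 1/(-1358) = -1/1358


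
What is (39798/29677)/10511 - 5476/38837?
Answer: -1706610134846/12114617536639 ≈ -0.14087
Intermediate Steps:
(39798/29677)/10511 - 5476/38837 = (39798*(1/29677))*(1/10511) - 5476*1/38837 = (39798/29677)*(1/10511) - 5476/38837 = 39798/311934947 - 5476/38837 = -1706610134846/12114617536639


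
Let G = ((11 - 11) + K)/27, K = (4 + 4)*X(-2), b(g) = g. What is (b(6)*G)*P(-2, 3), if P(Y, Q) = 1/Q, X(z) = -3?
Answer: -16/9 ≈ -1.7778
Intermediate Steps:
K = -24 (K = (4 + 4)*(-3) = 8*(-3) = -24)
G = -8/9 (G = ((11 - 11) - 24)/27 = (0 - 24)*(1/27) = -24*1/27 = -8/9 ≈ -0.88889)
(b(6)*G)*P(-2, 3) = (6*(-8/9))/3 = -16/3*1/3 = -16/9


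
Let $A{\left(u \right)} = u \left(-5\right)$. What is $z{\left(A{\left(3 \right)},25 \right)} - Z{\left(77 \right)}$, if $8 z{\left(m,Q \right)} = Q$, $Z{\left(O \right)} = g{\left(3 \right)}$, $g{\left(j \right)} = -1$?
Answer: $\frac{33}{8} \approx 4.125$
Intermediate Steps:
$A{\left(u \right)} = - 5 u$
$Z{\left(O \right)} = -1$
$z{\left(m,Q \right)} = \frac{Q}{8}$
$z{\left(A{\left(3 \right)},25 \right)} - Z{\left(77 \right)} = \frac{1}{8} \cdot 25 - -1 = \frac{25}{8} + 1 = \frac{33}{8}$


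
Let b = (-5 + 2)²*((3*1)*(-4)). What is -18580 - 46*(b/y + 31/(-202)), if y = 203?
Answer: -380299233/20503 ≈ -18548.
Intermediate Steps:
b = -108 (b = (-3)²*(3*(-4)) = 9*(-12) = -108)
-18580 - 46*(b/y + 31/(-202)) = -18580 - 46*(-108/203 + 31/(-202)) = -18580 - 46*(-108*1/203 + 31*(-1/202)) = -18580 - 46*(-108/203 - 31/202) = -18580 - 46*(-28109)/41006 = -18580 - 1*(-646507/20503) = -18580 + 646507/20503 = -380299233/20503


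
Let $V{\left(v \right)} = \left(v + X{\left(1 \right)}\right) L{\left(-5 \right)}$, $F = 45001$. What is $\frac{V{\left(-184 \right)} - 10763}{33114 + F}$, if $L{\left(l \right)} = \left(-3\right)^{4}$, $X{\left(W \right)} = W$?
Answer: $- \frac{25586}{78115} \approx -0.32754$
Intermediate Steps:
$L{\left(l \right)} = 81$
$V{\left(v \right)} = 81 + 81 v$ ($V{\left(v \right)} = \left(v + 1\right) 81 = \left(1 + v\right) 81 = 81 + 81 v$)
$\frac{V{\left(-184 \right)} - 10763}{33114 + F} = \frac{\left(81 + 81 \left(-184\right)\right) - 10763}{33114 + 45001} = \frac{\left(81 - 14904\right) - 10763}{78115} = \left(-14823 - 10763\right) \frac{1}{78115} = \left(-25586\right) \frac{1}{78115} = - \frac{25586}{78115}$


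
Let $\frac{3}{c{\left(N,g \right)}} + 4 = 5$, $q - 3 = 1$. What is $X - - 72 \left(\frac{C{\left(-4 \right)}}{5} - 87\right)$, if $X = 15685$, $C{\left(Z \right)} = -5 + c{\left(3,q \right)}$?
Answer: $\frac{46961}{5} \approx 9392.2$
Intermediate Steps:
$q = 4$ ($q = 3 + 1 = 4$)
$c{\left(N,g \right)} = 3$ ($c{\left(N,g \right)} = \frac{3}{-4 + 5} = \frac{3}{1} = 3 \cdot 1 = 3$)
$C{\left(Z \right)} = -2$ ($C{\left(Z \right)} = -5 + 3 = -2$)
$X - - 72 \left(\frac{C{\left(-4 \right)}}{5} - 87\right) = 15685 - - 72 \left(- \frac{2}{5} - 87\right) = 15685 - \left(-72\right) \left(- \frac{437}{5}\right) = 15685 - \frac{31464}{5} = \frac{46961}{5}$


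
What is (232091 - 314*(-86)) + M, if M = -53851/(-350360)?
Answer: 90776578051/350360 ≈ 2.5910e+5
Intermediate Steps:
M = 53851/350360 (M = -53851*(-1/350360) = 53851/350360 ≈ 0.15370)
(232091 - 314*(-86)) + M = (232091 - 314*(-86)) + 53851/350360 = (232091 - 1*(-27004)) + 53851/350360 = (232091 + 27004) + 53851/350360 = 259095 + 53851/350360 = 90776578051/350360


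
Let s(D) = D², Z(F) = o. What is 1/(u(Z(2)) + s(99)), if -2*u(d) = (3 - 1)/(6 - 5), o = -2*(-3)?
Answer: 1/9800 ≈ 0.00010204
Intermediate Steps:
o = 6
Z(F) = 6
u(d) = -1 (u(d) = -(3 - 1)/(2*(6 - 5)) = -1/1 = -1)
1/(u(Z(2)) + s(99)) = 1/(-1 + 99²) = 1/(-1 + 9801) = 1/9800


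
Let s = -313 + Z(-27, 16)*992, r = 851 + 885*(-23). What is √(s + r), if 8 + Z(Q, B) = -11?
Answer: I*√38665 ≈ 196.63*I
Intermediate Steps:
Z(Q, B) = -19 (Z(Q, B) = -8 - 11 = -19)
r = -19504 (r = 851 - 20355 = -19504)
s = -19161 (s = -313 - 19*992 = -313 - 18848 = -19161)
√(s + r) = √(-19161 - 19504) = √(-38665) = I*√38665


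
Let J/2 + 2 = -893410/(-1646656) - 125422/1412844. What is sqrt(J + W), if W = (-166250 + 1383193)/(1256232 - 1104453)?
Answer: sqrt(16659417885914704222892309510793)/1839109344322668 ≈ 2.2193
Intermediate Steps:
W = 1216943/151779 ≈ 8.0179
J = -449651753765/145404253104 (J = -4 + 2*(-893410/(-1646656) - 125422/1412844) = -4 + 2*(-893410*(-1/1646656) - 125422*1/1412844) = -4 + 2*(446705/823328 - 62711/706422) = -4 + 2*(131965258651/290808506208) = -4 + 131965258651/145404253104 = -449651753765/145404253104 ≈ -3.0924)
sqrt(J + W) = sqrt(-449651753765/145404253104 + 1216943/151779) = sqrt(36233664816814379/7356437377290672) = sqrt(16659417885914704222892309510793)/1839109344322668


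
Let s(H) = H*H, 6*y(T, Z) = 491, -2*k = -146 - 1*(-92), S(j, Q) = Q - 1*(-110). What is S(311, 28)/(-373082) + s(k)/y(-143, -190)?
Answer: 815896455/91591631 ≈ 8.9080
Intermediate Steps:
S(j, Q) = 110 + Q (S(j, Q) = Q + 110 = 110 + Q)
k = 27 (k = -(-146 - 1*(-92))/2 = -(-146 + 92)/2 = -1/2*(-54) = 27)
y(T, Z) = 491/6 (y(T, Z) = (1/6)*491 = 491/6)
s(H) = H**2
S(311, 28)/(-373082) + s(k)/y(-143, -190) = (110 + 28)/(-373082) + 27**2/(491/6) = 138*(-1/373082) + 729*(6/491) = -69/186541 + 4374/491 = 815896455/91591631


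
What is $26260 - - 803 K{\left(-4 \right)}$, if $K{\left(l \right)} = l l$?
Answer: $39108$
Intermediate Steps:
$K{\left(l \right)} = l^{2}$
$26260 - - 803 K{\left(-4 \right)} = 26260 - - 803 \left(-4\right)^{2} = 26260 - \left(-803\right) 16 = 26260 - -12848 = 26260 + 12848 = 39108$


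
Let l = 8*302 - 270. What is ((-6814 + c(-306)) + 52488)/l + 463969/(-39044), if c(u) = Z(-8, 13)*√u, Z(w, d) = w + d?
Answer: 393809091/41894212 + 15*I*√34/2146 ≈ 9.4001 + 0.040757*I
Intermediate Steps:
Z(w, d) = d + w
c(u) = 5*√u (c(u) = (13 - 8)*√u = 5*√u)
l = 2146 (l = 2416 - 270 = 2146)
((-6814 + c(-306)) + 52488)/l + 463969/(-39044) = ((-6814 + 5*√(-306)) + 52488)/2146 + 463969/(-39044) = ((-6814 + 5*(3*I*√34)) + 52488)*(1/2146) + 463969*(-1/39044) = ((-6814 + 15*I*√34) + 52488)*(1/2146) - 463969/39044 = (45674 + 15*I*√34)*(1/2146) - 463969/39044 = (22837/1073 + 15*I*√34/2146) - 463969/39044 = 393809091/41894212 + 15*I*√34/2146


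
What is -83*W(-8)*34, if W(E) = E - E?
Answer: 0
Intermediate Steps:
W(E) = 0
-83*W(-8)*34 = -83*0*34 = 0*34 = 0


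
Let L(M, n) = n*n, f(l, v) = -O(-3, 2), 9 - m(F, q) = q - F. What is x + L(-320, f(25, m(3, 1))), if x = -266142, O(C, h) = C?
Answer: -266133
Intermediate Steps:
m(F, q) = 9 + F - q (m(F, q) = 9 - (q - F) = 9 + (F - q) = 9 + F - q)
f(l, v) = 3 (f(l, v) = -1*(-3) = 3)
L(M, n) = n**2
x + L(-320, f(25, m(3, 1))) = -266142 + 3**2 = -266142 + 9 = -266133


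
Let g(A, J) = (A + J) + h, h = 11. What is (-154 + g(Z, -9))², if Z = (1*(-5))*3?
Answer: 27889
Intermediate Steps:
Z = -15 (Z = -5*3 = -15)
g(A, J) = 11 + A + J (g(A, J) = (A + J) + 11 = 11 + A + J)
(-154 + g(Z, -9))² = (-154 + (11 - 15 - 9))² = (-154 - 13)² = (-167)² = 27889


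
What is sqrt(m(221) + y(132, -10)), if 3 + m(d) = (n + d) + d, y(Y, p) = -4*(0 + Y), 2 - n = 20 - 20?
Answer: I*sqrt(87) ≈ 9.3274*I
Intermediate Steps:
n = 2 (n = 2 - (20 - 20) = 2 - 1*0 = 2 + 0 = 2)
y(Y, p) = -4*Y
m(d) = -1 + 2*d (m(d) = -3 + ((2 + d) + d) = -3 + (2 + 2*d) = -1 + 2*d)
sqrt(m(221) + y(132, -10)) = sqrt((-1 + 2*221) - 4*132) = sqrt((-1 + 442) - 528) = sqrt(441 - 528) = sqrt(-87) = I*sqrt(87)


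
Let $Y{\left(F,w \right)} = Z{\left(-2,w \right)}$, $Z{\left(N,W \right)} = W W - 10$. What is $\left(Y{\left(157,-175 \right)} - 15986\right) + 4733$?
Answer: $19362$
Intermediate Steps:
$Z{\left(N,W \right)} = -10 + W^{2}$ ($Z{\left(N,W \right)} = W^{2} - 10 = -10 + W^{2}$)
$Y{\left(F,w \right)} = -10 + w^{2}$
$\left(Y{\left(157,-175 \right)} - 15986\right) + 4733 = \left(\left(-10 + \left(-175\right)^{2}\right) - 15986\right) + 4733 = \left(\left(-10 + 30625\right) - 15986\right) + 4733 = \left(30615 - 15986\right) + 4733 = 14629 + 4733 = 19362$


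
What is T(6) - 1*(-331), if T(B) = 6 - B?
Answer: 331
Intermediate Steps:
T(6) - 1*(-331) = (6 - 1*6) - 1*(-331) = (6 - 6) + 331 = 0 + 331 = 331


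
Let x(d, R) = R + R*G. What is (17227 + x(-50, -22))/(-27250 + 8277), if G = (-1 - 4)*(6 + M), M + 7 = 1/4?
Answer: -34245/37946 ≈ -0.90247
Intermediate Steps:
M = -27/4 (M = -7 + 1/4 = -27/4 ≈ -6.7500)
G = 15/4 (G = (-1 - 4)*(6 - 27/4) = -5*(-3/4) = 15/4 ≈ 3.7500)
x(d, R) = 19*R/4 (x(d, R) = R + R*(15/4) = R + 15*R/4 = 19*R/4)
(17227 + x(-50, -22))/(-27250 + 8277) = (17227 + (19/4)*(-22))/(-27250 + 8277) = (17227 - 209/2)/(-18973) = (34245/2)*(-1/18973) = -34245/37946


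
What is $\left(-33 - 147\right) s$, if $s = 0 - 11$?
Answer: $1980$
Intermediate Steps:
$s = -11$ ($s = 0 - 11 = -11$)
$\left(-33 - 147\right) s = \left(-33 - 147\right) \left(-11\right) = \left(-180\right) \left(-11\right) = 1980$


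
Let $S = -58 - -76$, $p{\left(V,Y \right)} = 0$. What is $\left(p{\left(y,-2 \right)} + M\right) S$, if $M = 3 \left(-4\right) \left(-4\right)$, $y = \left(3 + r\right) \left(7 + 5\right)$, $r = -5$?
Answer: $864$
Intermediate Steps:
$y = -24$ ($y = \left(3 - 5\right) \left(7 + 5\right) = \left(-2\right) 12 = -24$)
$S = 18$ ($S = -58 + 76 = 18$)
$M = 48$ ($M = \left(-12\right) \left(-4\right) = 48$)
$\left(p{\left(y,-2 \right)} + M\right) S = \left(0 + 48\right) 18 = 48 \cdot 18 = 864$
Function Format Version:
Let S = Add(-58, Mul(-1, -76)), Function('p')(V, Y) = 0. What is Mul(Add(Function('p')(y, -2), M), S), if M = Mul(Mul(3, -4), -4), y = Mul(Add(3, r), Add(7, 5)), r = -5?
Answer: 864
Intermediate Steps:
y = -24 (y = Mul(Add(3, -5), Add(7, 5)) = Mul(-2, 12) = -24)
S = 18 (S = Add(-58, 76) = 18)
M = 48 (M = Mul(-12, -4) = 48)
Mul(Add(Function('p')(y, -2), M), S) = Mul(Add(0, 48), 18) = Mul(48, 18) = 864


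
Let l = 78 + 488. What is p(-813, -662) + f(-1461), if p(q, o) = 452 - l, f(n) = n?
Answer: -1575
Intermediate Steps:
l = 566
p(q, o) = -114 (p(q, o) = 452 - 1*566 = 452 - 566 = -114)
p(-813, -662) + f(-1461) = -114 - 1461 = -1575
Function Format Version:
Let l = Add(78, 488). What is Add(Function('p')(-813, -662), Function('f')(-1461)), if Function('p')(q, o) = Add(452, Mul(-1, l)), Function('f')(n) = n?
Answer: -1575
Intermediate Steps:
l = 566
Function('p')(q, o) = -114 (Function('p')(q, o) = Add(452, Mul(-1, 566)) = Add(452, -566) = -114)
Add(Function('p')(-813, -662), Function('f')(-1461)) = Add(-114, -1461) = -1575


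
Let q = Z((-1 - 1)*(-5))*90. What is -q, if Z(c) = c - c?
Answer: 0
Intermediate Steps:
Z(c) = 0
q = 0 (q = 0*90 = 0)
-q = -1*0 = 0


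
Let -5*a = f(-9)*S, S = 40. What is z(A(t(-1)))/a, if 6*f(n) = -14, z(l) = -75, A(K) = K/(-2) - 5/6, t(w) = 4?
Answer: -225/56 ≈ -4.0179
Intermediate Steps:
A(K) = -⅚ - K/2 (A(K) = K*(-½) - 5*⅙ = -K/2 - ⅚ = -⅚ - K/2)
f(n) = -7/3 (f(n) = (⅙)*(-14) = -7/3)
a = 56/3 (a = -(-7)*40/15 = -⅕*(-280/3) = 56/3 ≈ 18.667)
z(A(t(-1)))/a = -75/56/3 = -75*3/56 = -225/56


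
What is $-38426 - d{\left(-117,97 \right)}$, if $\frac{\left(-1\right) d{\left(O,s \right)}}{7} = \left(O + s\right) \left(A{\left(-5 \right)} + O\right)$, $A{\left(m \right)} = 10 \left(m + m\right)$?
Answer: $-8046$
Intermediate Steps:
$A{\left(m \right)} = 20 m$ ($A{\left(m \right)} = 10 \cdot 2 m = 20 m$)
$d{\left(O,s \right)} = - 7 \left(-100 + O\right) \left(O + s\right)$ ($d{\left(O,s \right)} = - 7 \left(O + s\right) \left(20 \left(-5\right) + O\right) = - 7 \left(O + s\right) \left(-100 + O\right) = - 7 \left(-100 + O\right) \left(O + s\right)$)
$-38426 - d{\left(-117,97 \right)} = -38426 - \left(- 7 \left(-117\right)^{2} + 700 \left(-117\right) + 700 \cdot 97 - \left(-819\right) 97\right) = -38426 - \left(\left(-7\right) 13689 - 81900 + 67900 + 79443\right) = -38426 - \left(-95823 - 81900 + 67900 + 79443\right) = -38426 - -30380 = -38426 + 30380 = -8046$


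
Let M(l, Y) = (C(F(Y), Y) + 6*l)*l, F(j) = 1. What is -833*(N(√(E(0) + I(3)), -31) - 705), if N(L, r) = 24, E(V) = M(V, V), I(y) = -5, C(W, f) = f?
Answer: 567273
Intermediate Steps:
M(l, Y) = l*(Y + 6*l) (M(l, Y) = (Y + 6*l)*l = l*(Y + 6*l))
E(V) = 7*V² (E(V) = V*(V + 6*V) = V*(7*V) = 7*V²)
-833*(N(√(E(0) + I(3)), -31) - 705) = -833*(24 - 705) = -833*(-681) = 567273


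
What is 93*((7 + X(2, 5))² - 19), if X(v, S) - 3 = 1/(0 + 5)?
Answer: 197718/25 ≈ 7908.7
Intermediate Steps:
X(v, S) = 16/5 (X(v, S) = 3 + 1/(0 + 5) = 3 + 1/5 = 3 + ⅕ = 16/5)
93*((7 + X(2, 5))² - 19) = 93*((7 + 16/5)² - 19) = 93*((51/5)² - 19) = 93*(2601/25 - 19) = 93*(2126/25) = 197718/25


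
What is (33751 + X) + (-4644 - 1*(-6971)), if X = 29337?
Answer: 65415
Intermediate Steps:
(33751 + X) + (-4644 - 1*(-6971)) = (33751 + 29337) + (-4644 - 1*(-6971)) = 63088 + (-4644 + 6971) = 63088 + 2327 = 65415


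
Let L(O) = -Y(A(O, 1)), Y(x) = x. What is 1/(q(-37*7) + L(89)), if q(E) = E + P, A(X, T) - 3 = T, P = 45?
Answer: -1/218 ≈ -0.0045872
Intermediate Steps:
A(X, T) = 3 + T
L(O) = -4 (L(O) = -(3 + 1) = -1*4 = -4)
q(E) = 45 + E (q(E) = E + 45 = 45 + E)
1/(q(-37*7) + L(89)) = 1/((45 - 37*7) - 4) = 1/((45 - 259) - 4) = 1/(-214 - 4) = 1/(-218) = -1/218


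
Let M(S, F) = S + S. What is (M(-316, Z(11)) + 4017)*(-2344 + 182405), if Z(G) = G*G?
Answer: 609506485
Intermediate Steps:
Z(G) = G²
M(S, F) = 2*S
(M(-316, Z(11)) + 4017)*(-2344 + 182405) = (2*(-316) + 4017)*(-2344 + 182405) = (-632 + 4017)*180061 = 3385*180061 = 609506485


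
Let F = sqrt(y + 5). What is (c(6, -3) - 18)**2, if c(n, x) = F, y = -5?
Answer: 324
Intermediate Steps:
F = 0 (F = sqrt(-5 + 5) = sqrt(0) = 0)
c(n, x) = 0
(c(6, -3) - 18)**2 = (0 - 18)**2 = (-18)**2 = 324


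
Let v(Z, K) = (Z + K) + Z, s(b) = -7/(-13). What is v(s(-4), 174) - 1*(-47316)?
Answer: 617384/13 ≈ 47491.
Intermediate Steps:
s(b) = 7/13 (s(b) = -7*(-1/13) = 7/13)
v(Z, K) = K + 2*Z (v(Z, K) = (K + Z) + Z = K + 2*Z)
v(s(-4), 174) - 1*(-47316) = (174 + 2*(7/13)) - 1*(-47316) = (174 + 14/13) + 47316 = 2276/13 + 47316 = 617384/13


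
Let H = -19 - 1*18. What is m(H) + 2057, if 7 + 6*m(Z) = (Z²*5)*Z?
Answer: -40155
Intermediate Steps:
H = -37 (H = -19 - 18 = -37)
m(Z) = -7/6 + 5*Z³/6 (m(Z) = -7/6 + ((Z²*5)*Z)/6 = -7/6 + ((5*Z²)*Z)/6 = -7/6 + (5*Z³)/6 = -7/6 + 5*Z³/6)
m(H) + 2057 = (-7/6 + (⅚)*(-37)³) + 2057 = (-7/6 + (⅚)*(-50653)) + 2057 = (-7/6 - 253265/6) + 2057 = -42212 + 2057 = -40155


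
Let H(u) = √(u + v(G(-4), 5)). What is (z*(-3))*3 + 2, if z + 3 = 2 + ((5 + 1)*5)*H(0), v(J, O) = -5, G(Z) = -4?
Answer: 11 - 270*I*√5 ≈ 11.0 - 603.74*I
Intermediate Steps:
H(u) = √(-5 + u) (H(u) = √(u - 5) = √(-5 + u))
z = -1 + 30*I*√5 (z = -3 + (2 + ((5 + 1)*5)*√(-5 + 0)) = -3 + (2 + (6*5)*√(-5)) = -3 + (2 + 30*(I*√5)) = -3 + (2 + 30*I*√5) = -1 + 30*I*√5 ≈ -1.0 + 67.082*I)
(z*(-3))*3 + 2 = ((-1 + 30*I*√5)*(-3))*3 + 2 = (3 - 90*I*√5)*3 + 2 = (9 - 270*I*√5) + 2 = 11 - 270*I*√5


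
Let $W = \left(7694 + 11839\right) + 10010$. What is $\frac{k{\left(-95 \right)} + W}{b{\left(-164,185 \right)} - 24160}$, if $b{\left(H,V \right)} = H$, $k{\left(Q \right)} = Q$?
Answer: $- \frac{2454}{2027} \approx -1.2107$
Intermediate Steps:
$W = 29543$ ($W = 19533 + 10010 = 29543$)
$\frac{k{\left(-95 \right)} + W}{b{\left(-164,185 \right)} - 24160} = \frac{-95 + 29543}{-164 - 24160} = \frac{29448}{-24324} = 29448 \left(- \frac{1}{24324}\right) = - \frac{2454}{2027}$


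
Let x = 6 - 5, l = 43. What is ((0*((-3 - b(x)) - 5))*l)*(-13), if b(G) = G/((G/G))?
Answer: 0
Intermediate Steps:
x = 1
b(G) = G (b(G) = G/1 = G*1 = G)
((0*((-3 - b(x)) - 5))*l)*(-13) = ((0*((-3 - 1*1) - 5))*43)*(-13) = ((0*((-3 - 1) - 5))*43)*(-13) = ((0*(-4 - 5))*43)*(-13) = ((0*(-9))*43)*(-13) = (0*43)*(-13) = 0*(-13) = 0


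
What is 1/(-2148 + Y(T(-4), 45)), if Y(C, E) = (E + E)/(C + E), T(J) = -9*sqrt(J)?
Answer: -31121/66794258 - 5*I/33397129 ≈ -0.00046592 - 1.4971e-7*I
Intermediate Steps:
Y(C, E) = 2*E/(C + E) (Y(C, E) = (2*E)/(C + E) = 2*E/(C + E))
1/(-2148 + Y(T(-4), 45)) = 1/(-2148 + 2*45/(-18*I + 45)) = 1/(-2148 + 2*45/(45 - 18*I)) = 1/(-2148 + 2*45*((45 + 18*I)/2349)) = 1/(-2148 + (50/29 + 20*I/29)) = 1/(-62242/29 + 20*I/29) = 29*(-62242/29 - 20*I/29)/133588516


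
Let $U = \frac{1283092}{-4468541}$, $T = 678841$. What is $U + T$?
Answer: $\frac{3033427557889}{4468541} \approx 6.7884 \cdot 10^{5}$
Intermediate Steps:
$U = - \frac{1283092}{4468541}$ ($U = 1283092 \left(- \frac{1}{4468541}\right) = - \frac{1283092}{4468541} \approx -0.28714$)
$U + T = - \frac{1283092}{4468541} + 678841 = \frac{3033427557889}{4468541}$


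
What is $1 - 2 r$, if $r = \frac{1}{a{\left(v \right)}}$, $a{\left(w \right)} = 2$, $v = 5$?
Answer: $0$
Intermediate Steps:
$r = \frac{1}{2} \approx 0.5$
$1 - 2 r = 1 - 1 = 0$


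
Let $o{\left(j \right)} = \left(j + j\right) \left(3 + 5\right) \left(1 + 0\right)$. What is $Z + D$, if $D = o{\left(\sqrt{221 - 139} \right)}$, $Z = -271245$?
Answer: $-271245 + 16 \sqrt{82} \approx -2.711 \cdot 10^{5}$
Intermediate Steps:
$o{\left(j \right)} = 16 j$ ($o{\left(j \right)} = 2 j 8 \cdot 1 = 16 j 1 = 16 j$)
$D = 16 \sqrt{82}$ ($D = 16 \sqrt{221 - 139} = 16 \sqrt{82} \approx 144.89$)
$Z + D = -271245 + 16 \sqrt{82}$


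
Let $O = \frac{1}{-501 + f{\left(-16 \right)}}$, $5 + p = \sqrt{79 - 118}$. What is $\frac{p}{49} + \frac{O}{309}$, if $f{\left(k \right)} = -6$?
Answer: $- \frac{783364}{7676487} + \frac{i \sqrt{39}}{49} \approx -0.10205 + 0.12745 i$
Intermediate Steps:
$p = -5 + i \sqrt{39}$ ($p = -5 + \sqrt{79 - 118} = -5 + \sqrt{-39} = -5 + i \sqrt{39} \approx -5.0 + 6.245 i$)
$O = - \frac{1}{507}$ ($O = \frac{1}{-501 - 6} = \frac{1}{-507} = - \frac{1}{507} \approx -0.0019724$)
$\frac{p}{49} + \frac{O}{309} = \frac{-5 + i \sqrt{39}}{49} - \frac{1}{507 \cdot 309} = \left(-5 + i \sqrt{39}\right) \frac{1}{49} - \frac{1}{156663} = \left(- \frac{5}{49} + \frac{i \sqrt{39}}{49}\right) - \frac{1}{156663} = - \frac{783364}{7676487} + \frac{i \sqrt{39}}{49}$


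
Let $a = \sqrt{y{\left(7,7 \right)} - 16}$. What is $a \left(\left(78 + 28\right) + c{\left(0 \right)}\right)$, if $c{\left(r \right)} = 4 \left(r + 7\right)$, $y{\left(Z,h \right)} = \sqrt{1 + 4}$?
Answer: $134 \sqrt{-16 + \sqrt{5}} \approx 497.14 i$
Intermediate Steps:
$y{\left(Z,h \right)} = \sqrt{5}$
$a = \sqrt{-16 + \sqrt{5}}$ ($a = \sqrt{\sqrt{5} - 16} = \sqrt{-16 + \sqrt{5}} \approx 3.71 i$)
$c{\left(r \right)} = 28 + 4 r$ ($c{\left(r \right)} = 4 \left(7 + r\right) = 28 + 4 r$)
$a \left(\left(78 + 28\right) + c{\left(0 \right)}\right) = \sqrt{-16 + \sqrt{5}} \left(\left(78 + 28\right) + \left(28 + 4 \cdot 0\right)\right) = \sqrt{-16 + \sqrt{5}} \left(106 + \left(28 + 0\right)\right) = \sqrt{-16 + \sqrt{5}} \left(106 + 28\right) = \sqrt{-16 + \sqrt{5}} \cdot 134 = 134 \sqrt{-16 + \sqrt{5}}$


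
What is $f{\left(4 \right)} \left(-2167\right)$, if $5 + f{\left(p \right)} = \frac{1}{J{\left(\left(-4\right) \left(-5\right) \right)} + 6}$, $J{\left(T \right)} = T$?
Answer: $\frac{279543}{26} \approx 10752.0$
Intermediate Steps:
$f{\left(p \right)} = - \frac{129}{26}$ ($f{\left(p \right)} = -5 + \frac{1}{\left(-4\right) \left(-5\right) + 6} = -5 + \frac{1}{20 + 6} = -5 + \frac{1}{26} = - \frac{129}{26}$)
$f{\left(4 \right)} \left(-2167\right) = \left(- \frac{129}{26}\right) \left(-2167\right) = \frac{279543}{26}$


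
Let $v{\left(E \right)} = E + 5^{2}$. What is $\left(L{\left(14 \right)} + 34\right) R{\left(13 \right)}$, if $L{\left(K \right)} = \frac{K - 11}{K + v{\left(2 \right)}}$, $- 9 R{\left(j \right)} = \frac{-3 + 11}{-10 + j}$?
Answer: $- \frac{11176}{1107} \approx -10.096$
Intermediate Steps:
$v{\left(E \right)} = 25 + E$ ($v{\left(E \right)} = E + 25 = 25 + E$)
$R{\left(j \right)} = - \frac{8}{9 \left(-10 + j\right)}$ ($R{\left(j \right)} = - \frac{\left(-3 + 11\right) \frac{1}{-10 + j}}{9} = - \frac{8 \frac{1}{-10 + j}}{9} = - \frac{8}{9 \left(-10 + j\right)}$)
$L{\left(K \right)} = \frac{-11 + K}{27 + K}$ ($L{\left(K \right)} = \frac{K - 11}{K + \left(25 + 2\right)} = \frac{-11 + K}{K + 27} = \frac{-11 + K}{27 + K}$)
$\left(L{\left(14 \right)} + 34\right) R{\left(13 \right)} = \left(\frac{-11 + 14}{27 + 14} + 34\right) \left(- \frac{8}{-90 + 9 \cdot 13}\right) = \left(\frac{1}{41} \cdot 3 + 34\right) \left(- \frac{8}{-90 + 117}\right) = \left(\frac{1}{41} \cdot 3 + 34\right) \left(- \frac{8}{27}\right) = \left(\frac{3}{41} + 34\right) \left(\left(-8\right) \frac{1}{27}\right) = \frac{1397}{41} \left(- \frac{8}{27}\right) = - \frac{11176}{1107}$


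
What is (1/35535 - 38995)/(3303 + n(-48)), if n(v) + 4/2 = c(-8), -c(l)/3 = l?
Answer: -197955332/16879125 ≈ -11.728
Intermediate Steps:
c(l) = -3*l
n(v) = 22 (n(v) = -2 - 3*(-8) = -2 + 24 = 22)
(1/35535 - 38995)/(3303 + n(-48)) = (1/35535 - 38995)/(3303 + 22) = (1/35535 - 38995)/3325 = -1385687324/35535*1/3325 = -197955332/16879125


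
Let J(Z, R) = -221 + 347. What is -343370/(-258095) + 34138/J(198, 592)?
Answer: 885411173/3251997 ≈ 272.27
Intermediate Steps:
J(Z, R) = 126
-343370/(-258095) + 34138/J(198, 592) = -343370/(-258095) + 34138/126 = -343370*(-1/258095) + 34138*(1/126) = 68674/51619 + 17069/63 = 885411173/3251997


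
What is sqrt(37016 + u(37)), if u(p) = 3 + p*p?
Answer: 2*sqrt(9597) ≈ 195.93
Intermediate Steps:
u(p) = 3 + p**2
sqrt(37016 + u(37)) = sqrt(37016 + (3 + 37**2)) = sqrt(37016 + (3 + 1369)) = sqrt(37016 + 1372) = sqrt(38388) = 2*sqrt(9597)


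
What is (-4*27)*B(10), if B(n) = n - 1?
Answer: -972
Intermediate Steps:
B(n) = -1 + n
(-4*27)*B(10) = (-4*27)*(-1 + 10) = -108*9 = -972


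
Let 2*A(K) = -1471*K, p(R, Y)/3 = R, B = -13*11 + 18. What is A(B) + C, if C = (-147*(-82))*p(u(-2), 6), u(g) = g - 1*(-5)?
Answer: 400847/2 ≈ 2.0042e+5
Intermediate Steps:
u(g) = 5 + g (u(g) = g + 5 = 5 + g)
B = -125 (B = -143 + 18 = -125)
p(R, Y) = 3*R
A(K) = -1471*K/2 (A(K) = (-1471*K)/2 = -1471*K/2)
C = 108486 (C = (-147*(-82))*(3*(5 - 2)) = 12054*(3*3) = 12054*9 = 108486)
A(B) + C = -1471/2*(-125) + 108486 = 183875/2 + 108486 = 400847/2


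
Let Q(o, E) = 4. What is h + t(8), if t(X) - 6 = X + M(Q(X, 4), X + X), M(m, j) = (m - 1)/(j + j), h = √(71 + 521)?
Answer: 451/32 + 4*√37 ≈ 38.425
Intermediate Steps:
h = 4*√37 (h = √592 = 4*√37 ≈ 24.331)
M(m, j) = (-1 + m)/(2*j) (M(m, j) = (-1 + m)/((2*j)) = (-1 + m)*(1/(2*j)) = (-1 + m)/(2*j))
t(X) = 6 + X + 3/(4*X) (t(X) = 6 + (X + (-1 + 4)/(2*(X + X))) = 6 + (X + (½)*3/(2*X)) = 6 + (X + (½)*(1/(2*X))*3) = 6 + (X + 3/(4*X)) = 6 + X + 3/(4*X))
h + t(8) = 4*√37 + (6 + 8 + (¾)/8) = 4*√37 + (6 + 8 + (¾)*(⅛)) = 4*√37 + (6 + 8 + 3/32) = 4*√37 + 451/32 = 451/32 + 4*√37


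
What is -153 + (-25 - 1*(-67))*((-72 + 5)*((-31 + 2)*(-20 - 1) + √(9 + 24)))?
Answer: -1713879 - 2814*√33 ≈ -1.7300e+6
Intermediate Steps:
-153 + (-25 - 1*(-67))*((-72 + 5)*((-31 + 2)*(-20 - 1) + √(9 + 24))) = -153 + (-25 + 67)*(-67*(-29*(-21) + √33)) = -153 + 42*(-67*(609 + √33)) = -153 + 42*(-40803 - 67*√33) = -153 + (-1713726 - 2814*√33) = -1713879 - 2814*√33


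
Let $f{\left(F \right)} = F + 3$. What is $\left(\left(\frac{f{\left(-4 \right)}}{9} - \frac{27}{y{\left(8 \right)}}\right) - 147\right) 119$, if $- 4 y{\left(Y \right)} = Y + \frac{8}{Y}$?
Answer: $- \frac{144704}{9} \approx -16078.0$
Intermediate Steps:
$f{\left(F \right)} = 3 + F$
$y{\left(Y \right)} = - \frac{2}{Y} - \frac{Y}{4}$ ($y{\left(Y \right)} = - \frac{Y + \frac{8}{Y}}{4} = - \frac{2}{Y} - \frac{Y}{4}$)
$\left(\left(\frac{f{\left(-4 \right)}}{9} - \frac{27}{y{\left(8 \right)}}\right) - 147\right) 119 = \left(\left(\frac{3 - 4}{9} - \frac{27}{- \frac{2}{8} - 2}\right) - 147\right) 119 = \left(\left(\left(-1\right) \frac{1}{9} - \frac{27}{\left(-2\right) \frac{1}{8} - 2}\right) - 147\right) 119 = \left(\left(- \frac{1}{9} - \frac{27}{- \frac{1}{4} - 2}\right) - 147\right) 119 = \left(\left(- \frac{1}{9} - \frac{27}{- \frac{9}{4}}\right) - 147\right) 119 = \left(\left(- \frac{1}{9} - -12\right) - 147\right) 119 = \left(\left(- \frac{1}{9} + 12\right) - 147\right) 119 = \left(\frac{107}{9} - 147\right) 119 = \left(- \frac{1216}{9}\right) 119 = - \frac{144704}{9}$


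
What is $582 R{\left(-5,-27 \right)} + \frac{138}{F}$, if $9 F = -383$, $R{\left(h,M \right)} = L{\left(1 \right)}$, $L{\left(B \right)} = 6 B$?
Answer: $\frac{1336194}{383} \approx 3488.8$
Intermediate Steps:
$R{\left(h,M \right)} = 6$ ($R{\left(h,M \right)} = 6 \cdot 1 = 6$)
$F = - \frac{383}{9}$ ($F = \frac{1}{9} \left(-383\right) = - \frac{383}{9} \approx -42.556$)
$582 R{\left(-5,-27 \right)} + \frac{138}{F} = 582 \cdot 6 + \frac{138}{- \frac{383}{9}} = 3492 + 138 \left(- \frac{9}{383}\right) = 3492 - \frac{1242}{383} = \frac{1336194}{383}$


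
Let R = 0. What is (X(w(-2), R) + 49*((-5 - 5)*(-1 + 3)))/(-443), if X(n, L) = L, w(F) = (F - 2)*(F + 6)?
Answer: 980/443 ≈ 2.2122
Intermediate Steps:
w(F) = (-2 + F)*(6 + F)
(X(w(-2), R) + 49*((-5 - 5)*(-1 + 3)))/(-443) = (0 + 49*((-5 - 5)*(-1 + 3)))/(-443) = -(0 + 49*(-10*2))/443 = -(0 + 49*(-20))/443 = -(0 - 980)/443 = -1/443*(-980) = 980/443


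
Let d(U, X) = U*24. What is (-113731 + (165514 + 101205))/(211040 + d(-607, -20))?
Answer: 38247/49118 ≈ 0.77868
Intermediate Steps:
d(U, X) = 24*U
(-113731 + (165514 + 101205))/(211040 + d(-607, -20)) = (-113731 + (165514 + 101205))/(211040 + 24*(-607)) = (-113731 + 266719)/(211040 - 14568) = 152988/196472 = 152988*(1/196472) = 38247/49118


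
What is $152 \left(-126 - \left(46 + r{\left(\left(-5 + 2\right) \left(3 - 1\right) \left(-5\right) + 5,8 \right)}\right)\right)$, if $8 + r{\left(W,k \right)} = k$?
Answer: $-26144$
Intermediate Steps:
$r{\left(W,k \right)} = -8 + k$
$152 \left(-126 - \left(46 + r{\left(\left(-5 + 2\right) \left(3 - 1\right) \left(-5\right) + 5,8 \right)}\right)\right) = 152 \left(-126 - 46\right) = 152 \left(-172\right) = -26144$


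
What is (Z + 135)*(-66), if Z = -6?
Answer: -8514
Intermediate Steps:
(Z + 135)*(-66) = (-6 + 135)*(-66) = 129*(-66) = -8514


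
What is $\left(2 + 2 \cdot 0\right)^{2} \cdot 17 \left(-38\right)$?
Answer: $-2584$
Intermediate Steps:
$\left(2 + 2 \cdot 0\right)^{2} \cdot 17 \left(-38\right) = \left(2 + 0\right)^{2} \cdot 17 \left(-38\right) = 2^{2} \cdot 17 \left(-38\right) = 4 \cdot 17 \left(-38\right) = 68 \left(-38\right) = -2584$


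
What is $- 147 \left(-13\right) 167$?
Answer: $319137$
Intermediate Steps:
$- 147 \left(-13\right) 167 = - \left(-1911\right) 167 = \left(-1\right) \left(-319137\right) = 319137$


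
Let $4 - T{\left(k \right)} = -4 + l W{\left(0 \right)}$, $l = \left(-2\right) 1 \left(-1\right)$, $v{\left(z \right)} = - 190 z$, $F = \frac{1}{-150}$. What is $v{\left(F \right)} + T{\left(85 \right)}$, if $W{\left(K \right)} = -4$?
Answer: $\frac{259}{15} \approx 17.267$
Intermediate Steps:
$F = - \frac{1}{150} \approx -0.0066667$
$l = 2$ ($l = \left(-2\right) \left(-1\right) = 2$)
$T{\left(k \right)} = 16$ ($T{\left(k \right)} = 4 - \left(-4 + 2 \left(-4\right)\right) = 4 - \left(-4 - 8\right) = 4 - -12 = 4 + 12 = 16$)
$v{\left(F \right)} + T{\left(85 \right)} = \left(-190\right) \left(- \frac{1}{150}\right) + 16 = \frac{19}{15} + 16 = \frac{259}{15}$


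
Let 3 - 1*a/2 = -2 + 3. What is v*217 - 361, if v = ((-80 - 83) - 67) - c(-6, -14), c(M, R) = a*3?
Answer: -52875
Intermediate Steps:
a = 4 (a = 6 - 2*(-2 + 3) = 6 - 2*1 = 6 - 2 = 4)
c(M, R) = 12 (c(M, R) = 4*3 = 12)
v = -242 (v = ((-80 - 83) - 67) - 1*12 = (-163 - 67) - 12 = -230 - 12 = -242)
v*217 - 361 = -242*217 - 361 = -52514 - 361 = -52875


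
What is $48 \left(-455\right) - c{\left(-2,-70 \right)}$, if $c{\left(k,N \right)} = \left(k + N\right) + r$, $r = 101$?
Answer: $-21869$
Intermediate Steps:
$c{\left(k,N \right)} = 101 + N + k$ ($c{\left(k,N \right)} = \left(k + N\right) + 101 = \left(N + k\right) + 101 = 101 + N + k$)
$48 \left(-455\right) - c{\left(-2,-70 \right)} = 48 \left(-455\right) - \left(101 - 70 - 2\right) = -21840 - 29 = -21869$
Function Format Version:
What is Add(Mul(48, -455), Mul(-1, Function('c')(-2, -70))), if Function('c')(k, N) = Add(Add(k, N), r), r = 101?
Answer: -21869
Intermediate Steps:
Function('c')(k, N) = Add(101, N, k) (Function('c')(k, N) = Add(Add(k, N), 101) = Add(Add(N, k), 101) = Add(101, N, k))
Add(Mul(48, -455), Mul(-1, Function('c')(-2, -70))) = Add(Mul(48, -455), Mul(-1, Add(101, -70, -2))) = Add(-21840, Mul(-1, 29)) = Add(-21840, -29) = -21869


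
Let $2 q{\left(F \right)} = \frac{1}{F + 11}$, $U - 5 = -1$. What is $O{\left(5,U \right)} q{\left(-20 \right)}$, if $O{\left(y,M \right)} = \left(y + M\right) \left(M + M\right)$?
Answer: $-4$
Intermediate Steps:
$U = 4$ ($U = 5 - 1 = 4$)
$q{\left(F \right)} = \frac{1}{2 \left(11 + F\right)}$ ($q{\left(F \right)} = \frac{1}{2 \left(F + 11\right)} = \frac{1}{2 \left(11 + F\right)}$)
$O{\left(y,M \right)} = 2 M \left(M + y\right)$ ($O{\left(y,M \right)} = \left(M + y\right) 2 M = 2 M \left(M + y\right)$)
$O{\left(5,U \right)} q{\left(-20 \right)} = 2 \cdot 4 \left(4 + 5\right) \frac{1}{2 \left(11 - 20\right)} = 2 \cdot 4 \cdot 9 \frac{1}{2 \left(-9\right)} = 72 \cdot \frac{1}{2} \left(- \frac{1}{9}\right) = 72 \left(- \frac{1}{18}\right) = -4$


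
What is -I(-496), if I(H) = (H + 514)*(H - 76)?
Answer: 10296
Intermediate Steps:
I(H) = (-76 + H)*(514 + H) (I(H) = (514 + H)*(-76 + H) = (-76 + H)*(514 + H))
-I(-496) = -(-39064 + (-496)² + 438*(-496)) = -(-39064 + 246016 - 217248) = -1*(-10296) = 10296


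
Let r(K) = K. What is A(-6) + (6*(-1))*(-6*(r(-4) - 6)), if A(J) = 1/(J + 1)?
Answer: -1801/5 ≈ -360.20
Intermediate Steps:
A(J) = 1/(1 + J)
A(-6) + (6*(-1))*(-6*(r(-4) - 6)) = 1/(1 - 6) + (6*(-1))*(-6*(-4 - 6)) = 1/(-5) - (-36)*(-10) = -⅕ - 6*60 = -⅕ - 360 = -1801/5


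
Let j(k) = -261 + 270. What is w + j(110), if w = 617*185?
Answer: 114154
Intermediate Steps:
j(k) = 9
w = 114145
w + j(110) = 114145 + 9 = 114154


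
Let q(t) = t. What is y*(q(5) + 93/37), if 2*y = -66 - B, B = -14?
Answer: -7228/37 ≈ -195.35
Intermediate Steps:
y = -26 (y = (-66 - 1*(-14))/2 = (-66 + 14)/2 = (1/2)*(-52) = -26)
y*(q(5) + 93/37) = -26*(5 + 93/37) = -26*278/37 = -7228/37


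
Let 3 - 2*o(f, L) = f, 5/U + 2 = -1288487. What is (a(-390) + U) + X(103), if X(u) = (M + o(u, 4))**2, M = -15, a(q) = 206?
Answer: 5709294754/1288489 ≈ 4431.0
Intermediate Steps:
U = -5/1288489 (U = 5/(-2 - 1288487) = 5/(-1288489) = 5*(-1/1288489) = -5/1288489 ≈ -3.8805e-6)
o(f, L) = 3/2 - f/2
X(u) = (-27/2 - u/2)**2 (X(u) = (-15 + (3/2 - u/2))**2 = (-27/2 - u/2)**2)
(a(-390) + U) + X(103) = (206 - 5/1288489) + (27 + 103)**2/4 = 265428729/1288489 + (1/4)*130**2 = 265428729/1288489 + (1/4)*16900 = 265428729/1288489 + 4225 = 5709294754/1288489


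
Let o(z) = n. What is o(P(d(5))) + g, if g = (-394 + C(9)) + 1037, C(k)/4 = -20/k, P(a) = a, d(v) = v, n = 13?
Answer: 5824/9 ≈ 647.11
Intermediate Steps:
o(z) = 13
C(k) = -80/k (C(k) = 4*(-20/k) = -80/k)
g = 5707/9 (g = (-394 - 80/9) + 1037 = -3626/9 + 1037 = 5707/9 ≈ 634.11)
o(P(d(5))) + g = 13 + 5707/9 = 5824/9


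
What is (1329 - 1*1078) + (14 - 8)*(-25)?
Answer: 101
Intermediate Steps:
(1329 - 1*1078) + (14 - 8)*(-25) = (1329 - 1078) + 6*(-25) = 251 - 150 = 101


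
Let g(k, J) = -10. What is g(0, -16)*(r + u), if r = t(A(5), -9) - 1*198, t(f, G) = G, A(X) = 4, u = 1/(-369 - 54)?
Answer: 875620/423 ≈ 2070.0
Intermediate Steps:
u = -1/423 (u = 1/(-423) = -1/423 ≈ -0.0023641)
r = -207 (r = -9 - 1*198 = -9 - 198 = -207)
g(0, -16)*(r + u) = -10*(-207 - 1/423) = -10*(-87562/423) = 875620/423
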